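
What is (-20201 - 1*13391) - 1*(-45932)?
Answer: 12340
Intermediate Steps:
(-20201 - 1*13391) - 1*(-45932) = (-20201 - 13391) + 45932 = -33592 + 45932 = 12340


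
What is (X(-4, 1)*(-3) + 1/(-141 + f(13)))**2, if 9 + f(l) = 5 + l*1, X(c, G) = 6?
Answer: 5650129/17424 ≈ 324.27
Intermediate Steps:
f(l) = -4 + l (f(l) = -9 + (5 + l*1) = -9 + (5 + l) = -4 + l)
(X(-4, 1)*(-3) + 1/(-141 + f(13)))**2 = (6*(-3) + 1/(-141 + (-4 + 13)))**2 = (-18 + 1/(-141 + 9))**2 = (-18 + 1/(-132))**2 = (-18 - 1/132)**2 = (-2377/132)**2 = 5650129/17424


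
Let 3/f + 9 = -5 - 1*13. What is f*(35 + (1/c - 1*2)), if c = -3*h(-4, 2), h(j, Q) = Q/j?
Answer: -101/27 ≈ -3.7407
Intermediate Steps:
c = 3/2 (c = -6/(-4) = -6*(-1)/4 = -3*(-½) = 3/2 ≈ 1.5000)
f = -⅑ (f = 3/(-9 + (-5 - 1*13)) = 3/(-9 + (-5 - 13)) = 3/(-9 - 18) = 3/(-27) = 3*(-1/27) = -⅑ ≈ -0.11111)
f*(35 + (1/c - 1*2)) = -(35 + (1/(3/2) - 1*2))/9 = -(35 + (⅔ - 2))/9 = -(35 - 4/3)/9 = -⅑*101/3 = -101/27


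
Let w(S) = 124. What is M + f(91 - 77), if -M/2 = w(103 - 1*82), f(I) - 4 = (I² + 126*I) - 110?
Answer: 1606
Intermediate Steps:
f(I) = -106 + I² + 126*I (f(I) = 4 + ((I² + 126*I) - 110) = 4 + (-110 + I² + 126*I) = -106 + I² + 126*I)
M = -248 (M = -2*124 = -248)
M + f(91 - 77) = -248 + (-106 + (91 - 77)² + 126*(91 - 77)) = -248 + (-106 + 14² + 126*14) = -248 + (-106 + 196 + 1764) = -248 + 1854 = 1606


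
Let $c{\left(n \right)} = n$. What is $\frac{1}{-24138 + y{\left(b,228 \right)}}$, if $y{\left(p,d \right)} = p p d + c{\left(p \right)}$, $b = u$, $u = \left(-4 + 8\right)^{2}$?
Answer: $\frac{1}{34246} \approx 2.92 \cdot 10^{-5}$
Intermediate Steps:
$u = 16$ ($u = 4^{2} = 16$)
$b = 16$
$y{\left(p,d \right)} = p + d p^{2}$ ($y{\left(p,d \right)} = p p d + p = p^{2} d + p = d p^{2} + p = p + d p^{2}$)
$\frac{1}{-24138 + y{\left(b,228 \right)}} = \frac{1}{-24138 + 16 \left(1 + 228 \cdot 16\right)} = \frac{1}{-24138 + 16 \left(1 + 3648\right)} = \frac{1}{-24138 + 16 \cdot 3649} = \frac{1}{-24138 + 58384} = \frac{1}{34246}$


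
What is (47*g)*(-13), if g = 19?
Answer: -11609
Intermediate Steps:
(47*g)*(-13) = (47*19)*(-13) = 893*(-13) = -11609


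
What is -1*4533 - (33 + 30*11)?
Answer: -4896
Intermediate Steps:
-1*4533 - (33 + 30*11) = -4533 - (33 + 330) = -4533 - 1*363 = -4533 - 363 = -4896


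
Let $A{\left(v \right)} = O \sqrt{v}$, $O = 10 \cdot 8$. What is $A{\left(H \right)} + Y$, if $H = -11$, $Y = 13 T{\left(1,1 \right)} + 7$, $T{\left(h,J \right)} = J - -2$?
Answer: $46 + 80 i \sqrt{11} \approx 46.0 + 265.33 i$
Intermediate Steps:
$O = 80$
$T{\left(h,J \right)} = 2 + J$ ($T{\left(h,J \right)} = J + 2 = 2 + J$)
$Y = 46$ ($Y = 13 \left(2 + 1\right) + 7 = 13 \cdot 3 + 7 = 39 + 7 = 46$)
$A{\left(v \right)} = 80 \sqrt{v}$
$A{\left(H \right)} + Y = 80 \sqrt{-11} + 46 = 80 i \sqrt{11} + 46 = 46 + 80 i \sqrt{11}$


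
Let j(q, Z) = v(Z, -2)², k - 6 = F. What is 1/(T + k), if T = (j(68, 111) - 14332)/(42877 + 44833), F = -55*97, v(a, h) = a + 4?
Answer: -87710/467407697 ≈ -0.00018765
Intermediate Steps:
v(a, h) = 4 + a
F = -5335
k = -5329 (k = 6 - 5335 = -5329)
j(q, Z) = (4 + Z)²
T = -1107/87710 (T = ((4 + 111)² - 14332)/(42877 + 44833) = (115² - 14332)/87710 = (13225 - 14332)*(1/87710) = -1107*1/87710 = -1107/87710 ≈ -0.012621)
1/(T + k) = 1/(-1107/87710 - 5329) = 1/(-467407697/87710) = -87710/467407697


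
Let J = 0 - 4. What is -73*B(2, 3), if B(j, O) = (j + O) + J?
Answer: -73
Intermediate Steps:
J = -4
B(j, O) = -4 + O + j (B(j, O) = (j + O) - 4 = (O + j) - 4 = -4 + O + j)
-73*B(2, 3) = -73*(-4 + 3 + 2) = -73*1 = -73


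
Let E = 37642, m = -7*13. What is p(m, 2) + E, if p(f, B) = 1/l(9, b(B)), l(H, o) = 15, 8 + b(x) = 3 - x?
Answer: 564631/15 ≈ 37642.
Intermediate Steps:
b(x) = -5 - x (b(x) = -8 + (3 - x) = -5 - x)
m = -91
p(f, B) = 1/15
p(m, 2) + E = 1/15 + 37642 = 564631/15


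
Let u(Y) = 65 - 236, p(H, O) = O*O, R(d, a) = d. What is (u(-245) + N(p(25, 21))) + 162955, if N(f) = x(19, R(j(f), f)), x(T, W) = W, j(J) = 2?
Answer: 162786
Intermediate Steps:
p(H, O) = O²
u(Y) = -171
N(f) = 2
(u(-245) + N(p(25, 21))) + 162955 = (-171 + 2) + 162955 = -169 + 162955 = 162786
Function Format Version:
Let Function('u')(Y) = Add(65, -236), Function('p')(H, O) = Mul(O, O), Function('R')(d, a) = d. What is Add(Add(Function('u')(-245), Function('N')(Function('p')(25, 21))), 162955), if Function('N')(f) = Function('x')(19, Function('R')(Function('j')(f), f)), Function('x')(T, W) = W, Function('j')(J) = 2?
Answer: 162786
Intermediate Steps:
Function('p')(H, O) = Pow(O, 2)
Function('u')(Y) = -171
Function('N')(f) = 2
Add(Add(Function('u')(-245), Function('N')(Function('p')(25, 21))), 162955) = Add(Add(-171, 2), 162955) = Add(-169, 162955) = 162786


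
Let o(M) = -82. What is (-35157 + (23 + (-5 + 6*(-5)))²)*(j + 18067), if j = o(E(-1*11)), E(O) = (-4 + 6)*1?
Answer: -629708805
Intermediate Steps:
E(O) = 2 (E(O) = 2*1 = 2)
j = -82
(-35157 + (23 + (-5 + 6*(-5)))²)*(j + 18067) = (-35157 + (23 + (-5 + 6*(-5)))²)*(-82 + 18067) = (-35157 + (23 + (-5 - 30))²)*17985 = (-35157 + (23 - 35)²)*17985 = (-35157 + (-12)²)*17985 = (-35157 + 144)*17985 = -35013*17985 = -629708805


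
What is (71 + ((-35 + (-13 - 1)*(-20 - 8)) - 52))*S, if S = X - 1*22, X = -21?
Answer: -16168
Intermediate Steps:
S = -43 (S = -21 - 1*22 = -21 - 22 = -43)
(71 + ((-35 + (-13 - 1)*(-20 - 8)) - 52))*S = (71 + ((-35 + (-13 - 1)*(-20 - 8)) - 52))*(-43) = (71 + ((-35 - 14*(-28)) - 52))*(-43) = (71 + ((-35 + 392) - 52))*(-43) = (71 + (357 - 52))*(-43) = (71 + 305)*(-43) = 376*(-43) = -16168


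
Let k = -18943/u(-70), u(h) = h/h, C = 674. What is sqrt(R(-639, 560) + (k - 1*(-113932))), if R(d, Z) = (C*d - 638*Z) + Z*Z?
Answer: 3*I*sqrt(42153) ≈ 615.94*I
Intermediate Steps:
u(h) = 1
k = -18943 (k = -18943/1 = -18943*1 = -18943)
R(d, Z) = Z**2 - 638*Z + 674*d (R(d, Z) = (674*d - 638*Z) + Z*Z = (-638*Z + 674*d) + Z**2 = Z**2 - 638*Z + 674*d)
sqrt(R(-639, 560) + (k - 1*(-113932))) = sqrt((560**2 - 638*560 + 674*(-639)) + (-18943 - 1*(-113932))) = sqrt((313600 - 357280 - 430686) + (-18943 + 113932)) = sqrt(-474366 + 94989) = sqrt(-379377) = 3*I*sqrt(42153)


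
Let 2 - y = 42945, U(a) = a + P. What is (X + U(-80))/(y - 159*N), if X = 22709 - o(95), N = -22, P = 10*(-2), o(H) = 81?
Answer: -22528/39445 ≈ -0.57112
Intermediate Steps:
P = -20
X = 22628 (X = 22709 - 1*81 = 22709 - 81 = 22628)
U(a) = -20 + a (U(a) = a - 20 = -20 + a)
y = -42943 (y = 2 - 1*42945 = 2 - 42945 = -42943)
(X + U(-80))/(y - 159*N) = (22628 + (-20 - 80))/(-42943 - 159*(-22)) = (22628 - 100)/(-42943 + 3498) = 22528/(-39445) = 22528*(-1/39445) = -22528/39445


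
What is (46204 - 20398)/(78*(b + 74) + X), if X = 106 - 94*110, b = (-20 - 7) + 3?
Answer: -12903/3167 ≈ -4.0742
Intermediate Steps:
b = -24 (b = -27 + 3 = -24)
X = -10234 (X = 106 - 10340 = -10234)
(46204 - 20398)/(78*(b + 74) + X) = (46204 - 20398)/(78*(-24 + 74) - 10234) = 25806/(78*50 - 10234) = 25806/(3900 - 10234) = 25806/(-6334) = 25806*(-1/6334) = -12903/3167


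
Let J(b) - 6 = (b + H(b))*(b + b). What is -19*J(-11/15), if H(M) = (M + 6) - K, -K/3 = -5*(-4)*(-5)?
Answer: -1878226/225 ≈ -8347.7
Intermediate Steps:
K = 300 (K = -3*(-5*(-4))*(-5) = -60*(-5) = -3*(-100) = 300)
H(M) = -294 + M (H(M) = (M + 6) - 1*300 = (6 + M) - 300 = -294 + M)
J(b) = 6 + 2*b*(-294 + 2*b) (J(b) = 6 + (b + (-294 + b))*(b + b) = 6 + (-294 + 2*b)*(2*b) = 6 + 2*b*(-294 + 2*b))
-19*J(-11/15) = -19*(6 - (-6468)/15 + 4*(-11/15)²) = -19*(6 - (-6468)/15 + 4*(-11*1/15)²) = -19*(6 - 588*(-11/15) + 4*(-11/15)²) = -19*(6 + 2156/5 + 4*(121/225)) = -19*(6 + 2156/5 + 484/225) = -19*98854/225 = -1878226/225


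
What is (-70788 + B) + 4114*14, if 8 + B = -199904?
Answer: -213104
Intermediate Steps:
B = -199912 (B = -8 - 199904 = -199912)
(-70788 + B) + 4114*14 = (-70788 - 199912) + 4114*14 = -270700 + 57596 = -213104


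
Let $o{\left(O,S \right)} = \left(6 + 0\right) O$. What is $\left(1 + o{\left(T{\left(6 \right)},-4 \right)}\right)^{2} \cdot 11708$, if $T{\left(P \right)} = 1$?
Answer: $573692$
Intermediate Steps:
$o{\left(O,S \right)} = 6 O$
$\left(1 + o{\left(T{\left(6 \right)},-4 \right)}\right)^{2} \cdot 11708 = \left(1 + 6 \cdot 1\right)^{2} \cdot 11708 = \left(1 + 6\right)^{2} \cdot 11708 = 7^{2} \cdot 11708 = 49 \cdot 11708 = 573692$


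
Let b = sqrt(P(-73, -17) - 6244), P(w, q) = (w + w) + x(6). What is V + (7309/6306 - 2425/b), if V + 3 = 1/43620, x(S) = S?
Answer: -84396379/45844620 + 2425*I*sqrt(399)/1596 ≈ -1.8409 + 30.35*I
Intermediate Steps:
P(w, q) = 6 + 2*w (P(w, q) = (w + w) + 6 = 2*w + 6 = 6 + 2*w)
b = 4*I*sqrt(399) (b = sqrt((6 + 2*(-73)) - 6244) = sqrt((6 - 146) - 6244) = sqrt(-140 - 6244) = sqrt(-6384) = 4*I*sqrt(399) ≈ 79.9*I)
V = -130859/43620 (V = -3 + 1/43620 = -130859/43620 ≈ -3.0000)
V + (7309/6306 - 2425/b) = -130859/43620 + (7309/6306 - 2425*(-I*sqrt(399)/1596)) = -130859/43620 + (7309*(1/6306) - (-2425)*I*sqrt(399)/1596) = -130859/43620 + (7309/6306 + 2425*I*sqrt(399)/1596) = -84396379/45844620 + 2425*I*sqrt(399)/1596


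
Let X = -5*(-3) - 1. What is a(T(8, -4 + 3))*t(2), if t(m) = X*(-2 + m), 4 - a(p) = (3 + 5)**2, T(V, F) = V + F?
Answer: 0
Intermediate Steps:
X = 14 (X = 15 - 1 = 14)
T(V, F) = F + V
a(p) = -60 (a(p) = 4 - (3 + 5)**2 = 4 - 1*8**2 = 4 - 1*64 = 4 - 64 = -60)
t(m) = -28 + 14*m (t(m) = 14*(-2 + m) = -28 + 14*m)
a(T(8, -4 + 3))*t(2) = -60*(-28 + 14*2) = -60*(-28 + 28) = -60*0 = 0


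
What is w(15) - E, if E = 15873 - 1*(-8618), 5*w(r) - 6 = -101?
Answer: -24510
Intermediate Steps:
w(r) = -19 (w(r) = 6/5 + (1/5)*(-101) = 6/5 - 101/5 = -19)
E = 24491 (E = 15873 + 8618 = 24491)
w(15) - E = -19 - 1*24491 = -19 - 24491 = -24510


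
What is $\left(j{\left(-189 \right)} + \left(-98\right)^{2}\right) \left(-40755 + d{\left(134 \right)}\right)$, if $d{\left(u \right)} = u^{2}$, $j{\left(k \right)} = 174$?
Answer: $-222928622$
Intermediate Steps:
$\left(j{\left(-189 \right)} + \left(-98\right)^{2}\right) \left(-40755 + d{\left(134 \right)}\right) = \left(174 + \left(-98\right)^{2}\right) \left(-40755 + 134^{2}\right) = \left(174 + 9604\right) \left(-40755 + 17956\right) = 9778 \left(-22799\right) = -222928622$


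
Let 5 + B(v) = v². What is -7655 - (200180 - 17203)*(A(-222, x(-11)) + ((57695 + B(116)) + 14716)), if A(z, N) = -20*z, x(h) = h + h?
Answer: -16523196709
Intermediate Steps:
x(h) = 2*h
B(v) = -5 + v²
-7655 - (200180 - 17203)*(A(-222, x(-11)) + ((57695 + B(116)) + 14716)) = -7655 - (200180 - 17203)*(-20*(-222) + ((57695 + (-5 + 116²)) + 14716)) = -7655 - 182977*(4440 + ((57695 + (-5 + 13456)) + 14716)) = -7655 - 182977*(4440 + ((57695 + 13451) + 14716)) = -7655 - 182977*(4440 + (71146 + 14716)) = -7655 - 182977*(4440 + 85862) = -7655 - 182977*90302 = -7655 - 1*16523189054 = -7655 - 16523189054 = -16523196709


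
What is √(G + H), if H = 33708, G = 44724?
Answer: 4*√4902 ≈ 280.06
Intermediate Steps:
√(G + H) = √(44724 + 33708) = √78432 = 4*√4902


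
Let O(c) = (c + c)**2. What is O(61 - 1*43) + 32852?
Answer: 34148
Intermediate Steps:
O(c) = 4*c**2 (O(c) = (2*c)**2 = 4*c**2)
O(61 - 1*43) + 32852 = 4*(61 - 1*43)**2 + 32852 = 4*(61 - 43)**2 + 32852 = 4*18**2 + 32852 = 4*324 + 32852 = 1296 + 32852 = 34148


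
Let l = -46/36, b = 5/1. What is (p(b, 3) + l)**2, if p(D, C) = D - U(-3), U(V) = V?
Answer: 14641/324 ≈ 45.188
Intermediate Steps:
b = 5 (b = 5*1 = 5)
p(D, C) = 3 + D (p(D, C) = D - 1*(-3) = D + 3 = 3 + D)
l = -23/18 (l = -46*1/36 = -23/18 ≈ -1.2778)
(p(b, 3) + l)**2 = ((3 + 5) - 23/18)**2 = (8 - 23/18)**2 = (121/18)**2 = 14641/324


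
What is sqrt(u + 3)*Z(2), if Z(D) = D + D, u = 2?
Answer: 4*sqrt(5) ≈ 8.9443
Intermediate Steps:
Z(D) = 2*D
sqrt(u + 3)*Z(2) = sqrt(2 + 3)*(2*2) = sqrt(5)*4 = 4*sqrt(5)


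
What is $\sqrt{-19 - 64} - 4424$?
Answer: $-4424 + i \sqrt{83} \approx -4424.0 + 9.1104 i$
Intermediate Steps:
$\sqrt{-19 - 64} - 4424 = \sqrt{-83} - 4424 = i \sqrt{83} - 4424 = -4424 + i \sqrt{83}$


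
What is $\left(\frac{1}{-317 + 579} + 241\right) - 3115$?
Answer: $- \frac{752987}{262} \approx -2874.0$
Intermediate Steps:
$\left(\frac{1}{-317 + 579} + 241\right) - 3115 = \left(\frac{1}{262} + 241\right) - 3115 = \frac{63143}{262} - 3115 = - \frac{752987}{262}$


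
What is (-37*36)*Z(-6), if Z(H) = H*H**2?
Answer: 287712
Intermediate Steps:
Z(H) = H**3
(-37*36)*Z(-6) = -37*36*(-6)**3 = -1332*(-216) = 287712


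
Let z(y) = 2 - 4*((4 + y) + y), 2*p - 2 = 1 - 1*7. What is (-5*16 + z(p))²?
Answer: 6084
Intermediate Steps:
p = -2 (p = 1 + (1 - 1*7)/2 = 1 + (1 - 7)/2 = 1 + (½)*(-6) = 1 - 3 = -2)
z(y) = -14 - 8*y (z(y) = 2 - 4*(4 + 2*y) = 2 + (-16 - 8*y) = -14 - 8*y)
(-5*16 + z(p))² = (-5*16 + (-14 - 8*(-2)))² = (-80 + (-14 + 16))² = (-80 + 2)² = (-78)² = 6084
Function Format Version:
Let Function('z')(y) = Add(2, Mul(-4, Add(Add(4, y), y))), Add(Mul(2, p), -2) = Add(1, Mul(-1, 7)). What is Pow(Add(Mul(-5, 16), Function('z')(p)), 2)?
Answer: 6084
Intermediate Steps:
p = -2 (p = Add(1, Mul(Rational(1, 2), Add(1, Mul(-1, 7)))) = Add(1, Mul(Rational(1, 2), Add(1, -7))) = Add(1, Mul(Rational(1, 2), -6)) = Add(1, -3) = -2)
Function('z')(y) = Add(-14, Mul(-8, y)) (Function('z')(y) = Add(2, Mul(-4, Add(4, Mul(2, y)))) = Add(2, Add(-16, Mul(-8, y))) = Add(-14, Mul(-8, y)))
Pow(Add(Mul(-5, 16), Function('z')(p)), 2) = Pow(Add(Mul(-5, 16), Add(-14, Mul(-8, -2))), 2) = Pow(Add(-80, Add(-14, 16)), 2) = Pow(Add(-80, 2), 2) = Pow(-78, 2) = 6084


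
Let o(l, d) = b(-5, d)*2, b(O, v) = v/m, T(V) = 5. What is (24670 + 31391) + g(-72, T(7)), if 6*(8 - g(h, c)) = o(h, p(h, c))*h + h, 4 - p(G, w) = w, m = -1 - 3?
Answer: 56087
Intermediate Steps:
m = -4
p(G, w) = 4 - w
b(O, v) = -v/4 (b(O, v) = v/(-4) = v*(-1/4) = -v/4)
o(l, d) = -d/2 (o(l, d) = -d/4*2 = -d/2)
g(h, c) = 8 - h/6 - h*(-2 + c/2)/6 (g(h, c) = 8 - ((-(4 - c)/2)*h + h)/6 = 8 - ((-2 + c/2)*h + h)/6 = 8 - (h*(-2 + c/2) + h)/6 = 8 - (h + h*(-2 + c/2))/6 = 8 + (-h/6 - h*(-2 + c/2)/6) = 8 - h/6 - h*(-2 + c/2)/6)
(24670 + 31391) + g(-72, T(7)) = (24670 + 31391) + (8 + (1/6)*(-72) - 1/12*5*(-72)) = 56061 + (8 - 12 + 30) = 56061 + 26 = 56087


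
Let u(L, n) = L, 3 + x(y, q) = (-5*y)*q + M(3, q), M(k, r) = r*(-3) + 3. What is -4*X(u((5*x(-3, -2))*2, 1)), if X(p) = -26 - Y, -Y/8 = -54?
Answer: 1832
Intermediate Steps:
Y = 432 (Y = -8*(-54) = 432)
M(k, r) = 3 - 3*r (M(k, r) = -3*r + 3 = 3 - 3*r)
x(y, q) = -3*q - 5*q*y (x(y, q) = -3 + ((-5*y)*q + (3 - 3*q)) = -3 + (-5*q*y + (3 - 3*q)) = -3 + (3 - 3*q - 5*q*y) = -3*q - 5*q*y)
X(p) = -458 (X(p) = -26 - 1*432 = -26 - 432 = -458)
-4*X(u((5*x(-3, -2))*2, 1)) = -4*(-458) = 1832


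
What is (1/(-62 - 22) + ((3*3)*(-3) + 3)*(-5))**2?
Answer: 101586241/7056 ≈ 14397.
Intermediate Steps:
(1/(-62 - 22) + ((3*3)*(-3) + 3)*(-5))**2 = (1/(-84) + (9*(-3) + 3)*(-5))**2 = (-1/84 + (-27 + 3)*(-5))**2 = (-1/84 - 24*(-5))**2 = (-1/84 + 120)**2 = (10079/84)**2 = 101586241/7056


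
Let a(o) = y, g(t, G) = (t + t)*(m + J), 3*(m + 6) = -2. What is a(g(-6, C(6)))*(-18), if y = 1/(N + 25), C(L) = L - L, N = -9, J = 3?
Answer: -9/8 ≈ -1.1250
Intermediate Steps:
m = -20/3 (m = -6 + (1/3)*(-2) = -6 - 2/3 = -20/3 ≈ -6.6667)
C(L) = 0
y = 1/16 (y = 1/(-9 + 25) = 1/16 ≈ 0.062500)
g(t, G) = -22*t/3 (g(t, G) = (t + t)*(-20/3 + 3) = (2*t)*(-11/3) = -22*t/3)
a(o) = 1/16
a(g(-6, C(6)))*(-18) = (1/16)*(-18) = -9/8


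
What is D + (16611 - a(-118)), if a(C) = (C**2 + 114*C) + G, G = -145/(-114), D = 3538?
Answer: 2243033/114 ≈ 19676.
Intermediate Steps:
G = 145/114 (G = -145*(-1/114) = 145/114 ≈ 1.2719)
a(C) = 145/114 + C**2 + 114*C (a(C) = (C**2 + 114*C) + 145/114 = 145/114 + C**2 + 114*C)
D + (16611 - a(-118)) = 3538 + (16611 - (145/114 + (-118)**2 + 114*(-118))) = 3538 + (16611 - (145/114 + 13924 - 13452)) = 3538 + (16611 - 1*53953/114) = 3538 + (16611 - 53953/114) = 3538 + 1839701/114 = 2243033/114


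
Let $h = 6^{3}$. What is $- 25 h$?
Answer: $-5400$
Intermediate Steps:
$h = 216$
$- 25 h = \left(-25\right) 216 = -5400$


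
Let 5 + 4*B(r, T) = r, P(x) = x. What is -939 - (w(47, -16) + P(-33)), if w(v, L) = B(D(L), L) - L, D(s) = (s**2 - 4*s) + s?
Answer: -3987/4 ≈ -996.75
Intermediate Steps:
D(s) = s**2 - 3*s
B(r, T) = -5/4 + r/4
w(v, L) = -5/4 - L + L*(-3 + L)/4 (w(v, L) = (-5/4 + (L*(-3 + L))/4) - L = (-5/4 + L*(-3 + L)/4) - L = -5/4 - L + L*(-3 + L)/4)
-939 - (w(47, -16) + P(-33)) = -939 - ((-5/4 - 7/4*(-16) + (1/4)*(-16)**2) - 33) = -939 - ((-5/4 + 28 + (1/4)*256) - 33) = -939 - ((-5/4 + 28 + 64) - 33) = -939 - (363/4 - 33) = -939 - 1*231/4 = -939 - 231/4 = -3987/4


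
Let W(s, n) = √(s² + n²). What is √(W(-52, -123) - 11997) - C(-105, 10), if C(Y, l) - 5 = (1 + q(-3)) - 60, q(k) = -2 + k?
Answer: 59 + √(-11997 + √17833) ≈ 59.0 + 108.92*I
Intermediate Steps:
C(Y, l) = -59 (C(Y, l) = 5 + ((1 + (-2 - 3)) - 60) = 5 + ((1 - 5) - 60) = 5 + (-4 - 60) = 5 - 64 = -59)
W(s, n) = √(n² + s²)
√(W(-52, -123) - 11997) - C(-105, 10) = √(√((-123)² + (-52)²) - 11997) - 1*(-59) = √(√(15129 + 2704) - 11997) + 59 = √(√17833 - 11997) + 59 = √(-11997 + √17833) + 59 = 59 + √(-11997 + √17833)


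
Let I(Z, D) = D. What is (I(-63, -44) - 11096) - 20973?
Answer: -32113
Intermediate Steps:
(I(-63, -44) - 11096) - 20973 = (-44 - 11096) - 20973 = -11140 - 20973 = -32113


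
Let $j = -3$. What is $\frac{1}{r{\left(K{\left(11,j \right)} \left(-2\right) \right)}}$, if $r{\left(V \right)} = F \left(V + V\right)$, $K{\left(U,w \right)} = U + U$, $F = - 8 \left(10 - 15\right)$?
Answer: $- \frac{1}{3520} \approx -0.00028409$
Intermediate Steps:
$F = 40$ ($F = \left(-8\right) \left(-5\right) = 40$)
$K{\left(U,w \right)} = 2 U$
$r{\left(V \right)} = 80 V$ ($r{\left(V \right)} = 40 \left(V + V\right) = 40 \cdot 2 V = 80 V$)
$\frac{1}{r{\left(K{\left(11,j \right)} \left(-2\right) \right)}} = \frac{1}{80 \cdot 2 \cdot 11 \left(-2\right)} = \frac{1}{80 \cdot 22 \left(-2\right)} = \frac{1}{80 \left(-44\right)} = \frac{1}{-3520} = - \frac{1}{3520}$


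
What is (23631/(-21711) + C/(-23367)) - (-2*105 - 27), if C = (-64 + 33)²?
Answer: 39887337407/169106979 ≈ 235.87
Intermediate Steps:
C = 961 (C = (-31)² = 961)
(23631/(-21711) + C/(-23367)) - (-2*105 - 27) = (23631/(-21711) + 961/(-23367)) - (-2*105 - 27) = (23631*(-1/21711) + 961*(-1/23367)) - (-210 - 27) = (-7877/7237 - 961/23367) - 1*(-237) = -191016616/169106979 + 237 = 39887337407/169106979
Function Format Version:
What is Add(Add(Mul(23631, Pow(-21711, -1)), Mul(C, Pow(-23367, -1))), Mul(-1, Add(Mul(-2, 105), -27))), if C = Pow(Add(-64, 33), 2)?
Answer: Rational(39887337407, 169106979) ≈ 235.87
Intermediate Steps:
C = 961 (C = Pow(-31, 2) = 961)
Add(Add(Mul(23631, Pow(-21711, -1)), Mul(C, Pow(-23367, -1))), Mul(-1, Add(Mul(-2, 105), -27))) = Add(Add(Mul(23631, Pow(-21711, -1)), Mul(961, Pow(-23367, -1))), Mul(-1, Add(Mul(-2, 105), -27))) = Add(Add(Mul(23631, Rational(-1, 21711)), Mul(961, Rational(-1, 23367))), Mul(-1, Add(-210, -27))) = Add(Add(Rational(-7877, 7237), Rational(-961, 23367)), Mul(-1, -237)) = Add(Rational(-191016616, 169106979), 237) = Rational(39887337407, 169106979)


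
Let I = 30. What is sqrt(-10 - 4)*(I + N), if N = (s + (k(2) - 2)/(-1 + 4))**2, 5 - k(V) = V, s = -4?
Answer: 391*I*sqrt(14)/9 ≈ 162.55*I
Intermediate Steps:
k(V) = 5 - V
N = 121/9 (N = (-4 + ((5 - 1*2) - 2)/(-1 + 4))**2 = (-4 + ((5 - 2) - 2)/3)**2 = (-4 + (3 - 2)*(1/3))**2 = (-4 + 1*(1/3))**2 = (-4 + 1/3)**2 = (-11/3)**2 = 121/9 ≈ 13.444)
sqrt(-10 - 4)*(I + N) = sqrt(-10 - 4)*(30 + 121/9) = sqrt(-14)*(391/9) = (I*sqrt(14))*(391/9) = 391*I*sqrt(14)/9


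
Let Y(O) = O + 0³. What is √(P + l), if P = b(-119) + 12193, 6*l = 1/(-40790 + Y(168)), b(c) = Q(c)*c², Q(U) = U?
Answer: 7*I*√507056258928621/121866 ≈ 1293.4*I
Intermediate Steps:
Y(O) = O (Y(O) = O + 0 = O)
b(c) = c³ (b(c) = c*c² = c³)
l = -1/243732 (l = 1/(6*(-40790 + 168)) = (⅙)/(-40622) = (⅙)*(-1/40622) = -1/243732 ≈ -4.1029e-6)
P = -1672966 (P = (-119)³ + 12193 = -1685159 + 12193 = -1672966)
√(P + l) = √(-1672966 - 1/243732) = √(-407755349113/243732) = 7*I*√507056258928621/121866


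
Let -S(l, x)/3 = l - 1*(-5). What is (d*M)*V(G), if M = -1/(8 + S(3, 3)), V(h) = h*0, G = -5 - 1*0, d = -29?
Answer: 0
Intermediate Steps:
G = -5 (G = -5 + 0 = -5)
S(l, x) = -15 - 3*l (S(l, x) = -3*(l - 1*(-5)) = -3*(l + 5) = -3*(5 + l) = -15 - 3*l)
V(h) = 0
M = 1/16 (M = -1/(8 + (-15 - 3*3)) = -1/(8 + (-15 - 9)) = -1/(8 - 24) = -1/(-16) = -1*(-1/16) = 1/16 ≈ 0.062500)
(d*M)*V(G) = -29*1/16*0 = -29/16*0 = 0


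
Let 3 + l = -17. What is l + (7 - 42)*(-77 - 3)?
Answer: 2780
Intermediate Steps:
l = -20 (l = -3 - 17 = -20)
l + (7 - 42)*(-77 - 3) = -20 + (7 - 42)*(-77 - 3) = -20 - 35*(-80) = -20 + 2800 = 2780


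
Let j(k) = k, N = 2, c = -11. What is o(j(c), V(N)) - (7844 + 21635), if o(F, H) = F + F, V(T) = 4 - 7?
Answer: -29501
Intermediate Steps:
V(T) = -3
o(F, H) = 2*F
o(j(c), V(N)) - (7844 + 21635) = 2*(-11) - (7844 + 21635) = -22 - 1*29479 = -22 - 29479 = -29501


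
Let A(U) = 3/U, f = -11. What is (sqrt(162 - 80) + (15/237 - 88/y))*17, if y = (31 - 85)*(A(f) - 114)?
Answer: 2234803/2681181 + 17*sqrt(82) ≈ 154.78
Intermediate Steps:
y = 67878/11 (y = (31 - 85)*(3/(-11) - 114) = -54*(3*(-1/11) - 114) = -54*(-3/11 - 114) = -54*(-1257/11) = 67878/11 ≈ 6170.7)
(sqrt(162 - 80) + (15/237 - 88/y))*17 = (sqrt(162 - 80) + (15/237 - 88/67878/11))*17 = (sqrt(82) + (15*(1/237) - 88*11/67878))*17 = (sqrt(82) + (5/79 - 484/33939))*17 = (sqrt(82) + 131459/2681181)*17 = (131459/2681181 + sqrt(82))*17 = 2234803/2681181 + 17*sqrt(82)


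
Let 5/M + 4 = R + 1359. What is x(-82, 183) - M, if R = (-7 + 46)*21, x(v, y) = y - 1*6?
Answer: 384793/2174 ≈ 177.00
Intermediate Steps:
x(v, y) = -6 + y (x(v, y) = y - 6 = -6 + y)
R = 819 (R = 39*21 = 819)
M = 5/2174 (M = 5/(-4 + (819 + 1359)) = 5/(-4 + 2178) = 5/2174 ≈ 0.0022999)
x(-82, 183) - M = (-6 + 183) - 1*5/2174 = 177 - 5/2174 = 384793/2174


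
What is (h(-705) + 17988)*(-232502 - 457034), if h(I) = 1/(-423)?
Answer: -5246626329728/423 ≈ -1.2403e+10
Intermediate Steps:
h(I) = -1/423
(h(-705) + 17988)*(-232502 - 457034) = (-1/423 + 17988)*(-232502 - 457034) = (7608923/423)*(-689536) = -5246626329728/423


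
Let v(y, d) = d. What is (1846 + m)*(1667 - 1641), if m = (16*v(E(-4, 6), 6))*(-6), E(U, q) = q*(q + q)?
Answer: 33020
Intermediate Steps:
E(U, q) = 2*q² (E(U, q) = q*(2*q) = 2*q²)
m = -576 (m = (16*6)*(-6) = 96*(-6) = -576)
(1846 + m)*(1667 - 1641) = (1846 - 576)*(1667 - 1641) = 1270*26 = 33020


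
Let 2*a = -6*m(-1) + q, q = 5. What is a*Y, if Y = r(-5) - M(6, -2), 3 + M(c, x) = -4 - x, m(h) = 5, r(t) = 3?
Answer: -100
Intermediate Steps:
M(c, x) = -7 - x (M(c, x) = -3 + (-4 - x) = -7 - x)
Y = 8 (Y = 3 - (-7 - 1*(-2)) = 3 - (-7 + 2) = 3 - 1*(-5) = 3 + 5 = 8)
a = -25/2 (a = (-6*5 + 5)/2 = (-30 + 5)/2 = (½)*(-25) = -25/2 ≈ -12.500)
a*Y = -25/2*8 = -100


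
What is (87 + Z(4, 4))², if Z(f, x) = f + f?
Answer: 9025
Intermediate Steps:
Z(f, x) = 2*f
(87 + Z(4, 4))² = (87 + 2*4)² = (87 + 8)² = 95² = 9025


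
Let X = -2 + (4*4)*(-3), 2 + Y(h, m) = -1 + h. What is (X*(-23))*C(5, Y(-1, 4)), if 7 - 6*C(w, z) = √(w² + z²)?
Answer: 4025/3 - 575*√41/3 ≈ 114.40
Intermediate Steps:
Y(h, m) = -3 + h (Y(h, m) = -2 + (-1 + h) = -3 + h)
C(w, z) = 7/6 - √(w² + z²)/6
X = -50 (X = -2 + 16*(-3) = -2 - 48 = -50)
(X*(-23))*C(5, Y(-1, 4)) = (-50*(-23))*(7/6 - √(5² + (-3 - 1)²)/6) = 1150*(7/6 - √(25 + (-4)²)/6) = 1150*(7/6 - √(25 + 16)/6) = 1150*(7/6 - √41/6) = 4025/3 - 575*√41/3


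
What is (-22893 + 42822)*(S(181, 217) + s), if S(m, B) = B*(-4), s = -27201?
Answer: -559387101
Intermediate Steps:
S(m, B) = -4*B
(-22893 + 42822)*(S(181, 217) + s) = (-22893 + 42822)*(-4*217 - 27201) = 19929*(-868 - 27201) = 19929*(-28069) = -559387101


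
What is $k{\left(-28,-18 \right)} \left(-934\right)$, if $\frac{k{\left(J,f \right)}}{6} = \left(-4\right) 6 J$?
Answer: $-3765888$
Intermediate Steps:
$k{\left(J,f \right)} = - 144 J$ ($k{\left(J,f \right)} = 6 \left(-4\right) 6 J = 6 \left(- 24 J\right) = - 144 J$)
$k{\left(-28,-18 \right)} \left(-934\right) = \left(-144\right) \left(-28\right) \left(-934\right) = 4032 \left(-934\right) = -3765888$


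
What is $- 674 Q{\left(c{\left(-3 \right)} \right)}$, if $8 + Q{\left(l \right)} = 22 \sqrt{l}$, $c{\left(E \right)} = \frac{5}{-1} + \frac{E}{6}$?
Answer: $5392 - 7414 i \sqrt{22} \approx 5392.0 - 34775.0 i$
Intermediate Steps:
$c{\left(E \right)} = -5 + \frac{E}{6}$ ($c{\left(E \right)} = 5 \left(-1\right) + E \frac{1}{6} = -5 + \frac{E}{6}$)
$Q{\left(l \right)} = -8 + 22 \sqrt{l}$
$- 674 Q{\left(c{\left(-3 \right)} \right)} = - 674 \left(-8 + 22 \sqrt{-5 + \frac{1}{6} \left(-3\right)}\right) = - 674 \left(-8 + 22 \sqrt{-5 - \frac{1}{2}}\right) = - 674 \left(-8 + 22 \sqrt{- \frac{11}{2}}\right) = - 674 \left(-8 + 22 \frac{i \sqrt{22}}{2}\right) = - 674 \left(-8 + 11 i \sqrt{22}\right) = 5392 - 7414 i \sqrt{22}$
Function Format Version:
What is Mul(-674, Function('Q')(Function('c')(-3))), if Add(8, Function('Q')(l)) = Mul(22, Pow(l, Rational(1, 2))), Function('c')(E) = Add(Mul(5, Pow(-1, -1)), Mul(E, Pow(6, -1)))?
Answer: Add(5392, Mul(-7414, I, Pow(22, Rational(1, 2)))) ≈ Add(5392.0, Mul(-34775., I))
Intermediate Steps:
Function('c')(E) = Add(-5, Mul(Rational(1, 6), E)) (Function('c')(E) = Add(Mul(5, -1), Mul(E, Rational(1, 6))) = Add(-5, Mul(Rational(1, 6), E)))
Function('Q')(l) = Add(-8, Mul(22, Pow(l, Rational(1, 2))))
Mul(-674, Function('Q')(Function('c')(-3))) = Mul(-674, Add(-8, Mul(22, Pow(Add(-5, Mul(Rational(1, 6), -3)), Rational(1, 2))))) = Mul(-674, Add(-8, Mul(22, Pow(Add(-5, Rational(-1, 2)), Rational(1, 2))))) = Mul(-674, Add(-8, Mul(22, Pow(Rational(-11, 2), Rational(1, 2))))) = Mul(-674, Add(-8, Mul(22, Mul(Rational(1, 2), I, Pow(22, Rational(1, 2)))))) = Mul(-674, Add(-8, Mul(11, I, Pow(22, Rational(1, 2))))) = Add(5392, Mul(-7414, I, Pow(22, Rational(1, 2))))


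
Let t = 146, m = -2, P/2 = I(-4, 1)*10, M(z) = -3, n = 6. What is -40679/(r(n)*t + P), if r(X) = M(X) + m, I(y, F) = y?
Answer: 40679/810 ≈ 50.221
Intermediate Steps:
P = -80 (P = 2*(-4*10) = 2*(-40) = -80)
r(X) = -5 (r(X) = -3 - 2 = -5)
-40679/(r(n)*t + P) = -40679/(-5*146 - 80) = -40679/(-730 - 80) = -40679/(-810) = -40679*(-1/810) = 40679/810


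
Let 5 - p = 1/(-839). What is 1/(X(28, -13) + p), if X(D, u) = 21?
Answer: 839/21815 ≈ 0.038460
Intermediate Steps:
p = 4196/839 (p = 5 - 1/(-839) = 5 - 1*(-1/839) = 5 + 1/839 = 4196/839 ≈ 5.0012)
1/(X(28, -13) + p) = 1/(21 + 4196/839) = 1/(21815/839) = 839/21815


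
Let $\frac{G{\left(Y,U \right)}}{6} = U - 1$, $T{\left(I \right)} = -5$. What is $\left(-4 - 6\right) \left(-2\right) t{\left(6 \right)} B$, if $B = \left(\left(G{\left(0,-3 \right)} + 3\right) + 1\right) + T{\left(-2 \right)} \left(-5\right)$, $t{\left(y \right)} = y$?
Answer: $600$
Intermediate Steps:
$G{\left(Y,U \right)} = -6 + 6 U$ ($G{\left(Y,U \right)} = 6 \left(U - 1\right) = 6 \left(-1 + U\right) = -6 + 6 U$)
$B = 5$ ($B = \left(\left(\left(-6 + 6 \left(-3\right)\right) + 3\right) + 1\right) - -25 = \left(\left(\left(-6 - 18\right) + 3\right) + 1\right) + 25 = \left(\left(-24 + 3\right) + 1\right) + 25 = \left(-21 + 1\right) + 25 = -20 + 25 = 5$)
$\left(-4 - 6\right) \left(-2\right) t{\left(6 \right)} B = \left(-4 - 6\right) \left(-2\right) 6 \cdot 5 = \left(-10\right) \left(-2\right) 6 \cdot 5 = 20 \cdot 6 \cdot 5 = 120 \cdot 5 = 600$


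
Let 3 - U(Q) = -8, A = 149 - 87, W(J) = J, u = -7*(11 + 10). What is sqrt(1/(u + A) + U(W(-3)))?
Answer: sqrt(79390)/85 ≈ 3.3148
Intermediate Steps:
u = -147 (u = -7*21 = -147)
A = 62
U(Q) = 11 (U(Q) = 3 - 1*(-8) = 3 + 8 = 11)
sqrt(1/(u + A) + U(W(-3))) = sqrt(1/(-147 + 62) + 11) = sqrt(1/(-85) + 11) = sqrt(-1/85 + 11) = sqrt(934/85) = sqrt(79390)/85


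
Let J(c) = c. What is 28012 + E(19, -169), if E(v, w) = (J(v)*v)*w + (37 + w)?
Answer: -33129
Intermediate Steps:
E(v, w) = 37 + w + w*v² (E(v, w) = (v*v)*w + (37 + w) = v²*w + (37 + w) = w*v² + (37 + w) = 37 + w + w*v²)
28012 + E(19, -169) = 28012 + (37 - 169 - 169*19²) = 28012 + (37 - 169 - 169*361) = 28012 + (37 - 169 - 61009) = 28012 - 61141 = -33129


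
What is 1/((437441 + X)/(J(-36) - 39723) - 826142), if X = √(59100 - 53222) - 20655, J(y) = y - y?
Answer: -217266639719966/179495375900303953071 + 13241*√5878/358990751800607906142 ≈ -1.2104e-6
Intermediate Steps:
J(y) = 0
X = -20655 + √5878 (X = √5878 - 20655 = -20655 + √5878 ≈ -20578.)
1/((437441 + X)/(J(-36) - 39723) - 826142) = 1/((437441 + (-20655 + √5878))/(0 - 39723) - 826142) = 1/((416786 + √5878)/(-39723) - 826142) = 1/((416786 + √5878)*(-1/39723) - 826142) = 1/((-416786/39723 - √5878/39723) - 826142) = 1/(-32817255452/39723 - √5878/39723)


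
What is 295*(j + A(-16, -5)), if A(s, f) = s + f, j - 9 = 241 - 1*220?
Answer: 2655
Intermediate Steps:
j = 30 (j = 9 + (241 - 1*220) = 9 + (241 - 220) = 9 + 21 = 30)
A(s, f) = f + s
295*(j + A(-16, -5)) = 295*(30 + (-5 - 16)) = 295*(30 - 21) = 295*9 = 2655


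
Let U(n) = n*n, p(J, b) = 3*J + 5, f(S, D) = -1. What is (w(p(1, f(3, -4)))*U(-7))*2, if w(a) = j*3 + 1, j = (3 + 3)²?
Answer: 10682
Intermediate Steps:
j = 36 (j = 6² = 36)
p(J, b) = 5 + 3*J
w(a) = 109 (w(a) = 36*3 + 1 = 108 + 1 = 109)
U(n) = n²
(w(p(1, f(3, -4)))*U(-7))*2 = (109*(-7)²)*2 = (109*49)*2 = 5341*2 = 10682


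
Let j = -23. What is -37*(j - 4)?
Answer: 999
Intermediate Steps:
-37*(j - 4) = -37*(-23 - 4) = -37*(-27) = 999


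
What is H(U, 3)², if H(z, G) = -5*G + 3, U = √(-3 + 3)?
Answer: 144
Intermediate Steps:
U = 0 (U = √0 = 0)
H(z, G) = 3 - 5*G
H(U, 3)² = (3 - 5*3)² = (3 - 15)² = (-12)² = 144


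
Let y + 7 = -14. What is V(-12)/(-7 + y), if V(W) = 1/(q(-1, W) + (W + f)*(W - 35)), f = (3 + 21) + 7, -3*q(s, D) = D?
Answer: 1/24892 ≈ 4.0174e-5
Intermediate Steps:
y = -21 (y = -7 - 14 = -21)
q(s, D) = -D/3
f = 31 (f = 24 + 7 = 31)
V(W) = 1/(-W/3 + (-35 + W)*(31 + W)) (V(W) = 1/(-W/3 + (W + 31)*(W - 35)) = 1/(-W/3 + (31 + W)*(-35 + W)) = 1/(-W/3 + (-35 + W)*(31 + W)))
V(-12)/(-7 + y) = (3/(-3255 - 13*(-12) + 3*(-12)²))/(-7 - 21) = (3/(-3255 + 156 + 3*144))/(-28) = (3/(-3255 + 156 + 432))*(-1/28) = (3/(-2667))*(-1/28) = (3*(-1/2667))*(-1/28) = -1/889*(-1/28) = 1/24892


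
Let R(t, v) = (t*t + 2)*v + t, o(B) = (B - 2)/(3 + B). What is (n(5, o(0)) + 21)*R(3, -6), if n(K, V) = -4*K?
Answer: -63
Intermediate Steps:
o(B) = (-2 + B)/(3 + B)
R(t, v) = t + v*(2 + t²) (R(t, v) = (t² + 2)*v + t = (2 + t²)*v + t = v*(2 + t²) + t = t + v*(2 + t²))
(n(5, o(0)) + 21)*R(3, -6) = (-4*5 + 21)*(3 + 2*(-6) - 6*3²) = (-20 + 21)*(3 - 12 - 6*9) = 1*(3 - 12 - 54) = 1*(-63) = -63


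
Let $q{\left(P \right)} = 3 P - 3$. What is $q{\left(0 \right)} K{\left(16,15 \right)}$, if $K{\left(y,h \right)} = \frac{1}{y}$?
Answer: $- \frac{3}{16} \approx -0.1875$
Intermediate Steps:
$q{\left(P \right)} = -3 + 3 P$
$q{\left(0 \right)} K{\left(16,15 \right)} = \frac{-3 + 3 \cdot 0}{16} = \left(-3 + 0\right) \frac{1}{16} = \left(-3\right) \frac{1}{16} = - \frac{3}{16}$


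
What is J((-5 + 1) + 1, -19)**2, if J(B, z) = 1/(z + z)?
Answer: 1/1444 ≈ 0.00069252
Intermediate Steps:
J(B, z) = 1/(2*z)
J((-5 + 1) + 1, -19)**2 = ((1/2)/(-19))**2 = ((1/2)*(-1/19))**2 = (-1/38)**2 = 1/1444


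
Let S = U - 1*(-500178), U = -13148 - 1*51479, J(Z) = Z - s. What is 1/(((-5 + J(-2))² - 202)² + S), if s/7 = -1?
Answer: 1/476355 ≈ 2.0993e-6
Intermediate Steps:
s = -7 (s = 7*(-1) = -7)
J(Z) = 7 + Z (J(Z) = Z - 1*(-7) = Z + 7 = 7 + Z)
U = -64627 (U = -13148 - 51479 = -64627)
S = 435551 (S = -64627 - 1*(-500178) = -64627 + 500178 = 435551)
1/(((-5 + J(-2))² - 202)² + S) = 1/(((-5 + (7 - 2))² - 202)² + 435551) = 1/(((-5 + 5)² - 202)² + 435551) = 1/((0² - 202)² + 435551) = 1/((0 - 202)² + 435551) = 1/((-202)² + 435551) = 1/(40804 + 435551) = 1/476355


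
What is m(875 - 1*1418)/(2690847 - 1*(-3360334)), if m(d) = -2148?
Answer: -2148/6051181 ≈ -0.00035497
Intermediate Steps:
m(875 - 1*1418)/(2690847 - 1*(-3360334)) = -2148/(2690847 - 1*(-3360334)) = -2148/(2690847 + 3360334) = -2148/6051181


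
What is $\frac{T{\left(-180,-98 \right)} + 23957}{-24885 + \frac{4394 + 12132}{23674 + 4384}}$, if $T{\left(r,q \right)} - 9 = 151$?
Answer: $- \frac{338337393}{349103402} \approx -0.96916$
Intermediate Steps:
$T{\left(r,q \right)} = 160$ ($T{\left(r,q \right)} = 9 + 151 = 160$)
$\frac{T{\left(-180,-98 \right)} + 23957}{-24885 + \frac{4394 + 12132}{23674 + 4384}} = \frac{160 + 23957}{-24885 + \frac{4394 + 12132}{23674 + 4384}} = \frac{24117}{-24885 + \frac{16526}{28058}} = \frac{24117}{-24885 + 16526 \cdot \frac{1}{28058}} = \frac{24117}{-24885 + \frac{8263}{14029}} = \frac{24117}{- \frac{349103402}{14029}} = 24117 \left(- \frac{14029}{349103402}\right) = - \frac{338337393}{349103402}$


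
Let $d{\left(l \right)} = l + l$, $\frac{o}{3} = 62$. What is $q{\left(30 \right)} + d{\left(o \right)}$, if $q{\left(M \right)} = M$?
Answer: $402$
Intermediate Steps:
$o = 186$ ($o = 3 \cdot 62 = 186$)
$d{\left(l \right)} = 2 l$
$q{\left(30 \right)} + d{\left(o \right)} = 30 + 2 \cdot 186 = 30 + 372 = 402$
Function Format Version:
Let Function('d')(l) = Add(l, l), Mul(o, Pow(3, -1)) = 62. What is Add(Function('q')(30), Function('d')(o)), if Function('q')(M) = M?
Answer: 402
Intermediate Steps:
o = 186 (o = Mul(3, 62) = 186)
Function('d')(l) = Mul(2, l)
Add(Function('q')(30), Function('d')(o)) = Add(30, Mul(2, 186)) = Add(30, 372) = 402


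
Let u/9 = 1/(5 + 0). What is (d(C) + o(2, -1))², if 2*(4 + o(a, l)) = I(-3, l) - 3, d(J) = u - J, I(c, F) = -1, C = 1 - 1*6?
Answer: 16/25 ≈ 0.64000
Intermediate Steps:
u = 9/5 (u = 9/(5 + 0) = 9/5 ≈ 1.8000)
C = -5 (C = 1 - 6 = -5)
d(J) = 9/5 - J
o(a, l) = -6 (o(a, l) = -4 + (-1 - 3)/2 = -4 + (½)*(-4) = -4 - 2 = -6)
(d(C) + o(2, -1))² = ((9/5 - 1*(-5)) - 6)² = ((9/5 + 5) - 6)² = (34/5 - 6)² = (⅘)² = 16/25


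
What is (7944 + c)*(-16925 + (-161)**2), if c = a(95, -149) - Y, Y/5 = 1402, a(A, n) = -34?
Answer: 8096400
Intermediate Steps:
Y = 7010 (Y = 5*1402 = 7010)
c = -7044 (c = -34 - 1*7010 = -34 - 7010 = -7044)
(7944 + c)*(-16925 + (-161)**2) = (7944 - 7044)*(-16925 + (-161)**2) = 900*(-16925 + 25921) = 900*8996 = 8096400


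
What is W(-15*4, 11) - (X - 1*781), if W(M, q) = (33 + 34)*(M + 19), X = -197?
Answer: -1769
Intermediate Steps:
W(M, q) = 1273 + 67*M (W(M, q) = 67*(19 + M) = 1273 + 67*M)
W(-15*4, 11) - (X - 1*781) = (1273 + 67*(-15*4)) - (-197 - 1*781) = (1273 + 67*(-60)) - (-197 - 781) = (1273 - 4020) - 1*(-978) = -2747 + 978 = -1769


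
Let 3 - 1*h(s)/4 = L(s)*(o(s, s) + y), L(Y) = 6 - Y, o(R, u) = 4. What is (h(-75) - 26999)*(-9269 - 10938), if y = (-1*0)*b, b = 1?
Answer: 571514581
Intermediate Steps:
y = 0 (y = -1*0*1 = 0*1 = 0)
h(s) = -84 + 16*s (h(s) = 12 - 4*(6 - s)*(4 + 0) = 12 - 4*(6 - s)*4 = 12 - 4*(24 - 4*s) = 12 + (-96 + 16*s) = -84 + 16*s)
(h(-75) - 26999)*(-9269 - 10938) = ((-84 + 16*(-75)) - 26999)*(-9269 - 10938) = ((-84 - 1200) - 26999)*(-20207) = (-1284 - 26999)*(-20207) = -28283*(-20207) = 571514581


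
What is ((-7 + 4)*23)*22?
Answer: -1518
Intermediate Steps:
((-7 + 4)*23)*22 = -3*23*22 = -69*22 = -1518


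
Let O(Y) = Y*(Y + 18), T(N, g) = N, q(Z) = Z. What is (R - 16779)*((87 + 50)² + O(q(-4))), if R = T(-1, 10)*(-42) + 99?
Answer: -311346894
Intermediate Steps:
O(Y) = Y*(18 + Y)
R = 141 (R = -1*(-42) + 99 = 42 + 99 = 141)
(R - 16779)*((87 + 50)² + O(q(-4))) = (141 - 16779)*((87 + 50)² - 4*(18 - 4)) = -16638*(137² - 4*14) = -16638*(18769 - 56) = -16638*18713 = -311346894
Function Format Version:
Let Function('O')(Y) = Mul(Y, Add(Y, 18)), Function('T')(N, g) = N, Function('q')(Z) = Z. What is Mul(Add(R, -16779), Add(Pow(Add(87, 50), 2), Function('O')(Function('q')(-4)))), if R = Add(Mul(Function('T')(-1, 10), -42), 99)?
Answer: -311346894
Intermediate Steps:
Function('O')(Y) = Mul(Y, Add(18, Y))
R = 141 (R = Add(Mul(-1, -42), 99) = Add(42, 99) = 141)
Mul(Add(R, -16779), Add(Pow(Add(87, 50), 2), Function('O')(Function('q')(-4)))) = Mul(Add(141, -16779), Add(Pow(Add(87, 50), 2), Mul(-4, Add(18, -4)))) = Mul(-16638, Add(Pow(137, 2), Mul(-4, 14))) = Mul(-16638, Add(18769, -56)) = Mul(-16638, 18713) = -311346894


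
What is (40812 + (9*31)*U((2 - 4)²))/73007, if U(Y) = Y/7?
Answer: 286800/511049 ≈ 0.56120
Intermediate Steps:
U(Y) = Y/7 (U(Y) = Y*(⅐) = Y/7)
(40812 + (9*31)*U((2 - 4)²))/73007 = (40812 + (9*31)*((2 - 4)²/7))/73007 = (40812 + 279*((⅐)*(-2)²))*(1/73007) = (40812 + 279*((⅐)*4))*(1/73007) = (40812 + 279*(4/7))*(1/73007) = (40812 + 1116/7)*(1/73007) = (286800/7)*(1/73007) = 286800/511049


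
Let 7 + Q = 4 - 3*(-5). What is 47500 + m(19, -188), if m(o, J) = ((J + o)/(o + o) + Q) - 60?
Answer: 1803007/38 ≈ 47448.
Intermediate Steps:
Q = 12 (Q = -7 + (4 - 3*(-5)) = -7 + (4 + 15) = -7 + 19 = 12)
m(o, J) = -48 + (J + o)/(2*o) (m(o, J) = ((J + o)/(o + o) + 12) - 60 = ((J + o)/((2*o)) + 12) - 60 = ((J + o)*(1/(2*o)) + 12) - 60 = ((J + o)/(2*o) + 12) - 60 = (12 + (J + o)/(2*o)) - 60 = -48 + (J + o)/(2*o))
47500 + m(19, -188) = 47500 + (½)*(-188 - 95*19)/19 = 47500 + (½)*(1/19)*(-188 - 1805) = 47500 + (½)*(1/19)*(-1993) = 47500 - 1993/38 = 1803007/38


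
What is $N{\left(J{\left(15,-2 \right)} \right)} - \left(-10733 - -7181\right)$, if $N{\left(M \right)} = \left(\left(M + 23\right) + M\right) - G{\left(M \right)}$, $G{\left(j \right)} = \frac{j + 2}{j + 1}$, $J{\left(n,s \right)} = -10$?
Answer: $\frac{31987}{9} \approx 3554.1$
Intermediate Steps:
$G{\left(j \right)} = \frac{2 + j}{1 + j}$
$N{\left(M \right)} = 23 + 2 M - \frac{2 + M}{1 + M}$ ($N{\left(M \right)} = \left(\left(M + 23\right) + M\right) - \frac{2 + M}{1 + M} = \left(\left(23 + M\right) + M\right) - \frac{2 + M}{1 + M} = \left(23 + 2 M\right) - \frac{2 + M}{1 + M} = 23 + 2 M - \frac{2 + M}{1 + M}$)
$N{\left(J{\left(15,-2 \right)} \right)} - \left(-10733 - -7181\right) = \frac{21 + 2 \left(-10\right)^{2} + 24 \left(-10\right)}{1 - 10} - \left(-10733 - -7181\right) = \frac{21 + 2 \cdot 100 - 240}{-9} - \left(-10733 + 7181\right) = - \frac{21 + 200 - 240}{9} - -3552 = \left(- \frac{1}{9}\right) \left(-19\right) + 3552 = \frac{19}{9} + 3552 = \frac{31987}{9}$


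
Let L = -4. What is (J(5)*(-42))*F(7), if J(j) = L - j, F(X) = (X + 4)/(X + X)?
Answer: 297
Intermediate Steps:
F(X) = (4 + X)/(2*X) (F(X) = (4 + X)/((2*X)) = (4 + X)*(1/(2*X)) = (4 + X)/(2*X))
J(j) = -4 - j
(J(5)*(-42))*F(7) = ((-4 - 1*5)*(-42))*((½)*(4 + 7)/7) = ((-4 - 5)*(-42))*((½)*(⅐)*11) = -9*(-42)*(11/14) = 378*(11/14) = 297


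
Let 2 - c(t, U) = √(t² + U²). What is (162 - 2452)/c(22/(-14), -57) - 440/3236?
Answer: 82025960/64366467 + 8015*√159322/79563 ≈ 41.484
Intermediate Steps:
c(t, U) = 2 - √(U² + t²) (c(t, U) = 2 - √(t² + U²) = 2 - √(U² + t²))
(162 - 2452)/c(22/(-14), -57) - 440/3236 = (162 - 2452)/(2 - √((-57)² + (22/(-14))²)) - 440/3236 = -2290/(2 - √(3249 + (22*(-1/14))²)) - 440*1/3236 = -2290/(2 - √(3249 + (-11/7)²)) - 110/809 = -2290/(2 - √(3249 + 121/49)) - 110/809 = -2290/(2 - √(159322/49)) - 110/809 = -2290/(2 - √159322/7) - 110/809 = -110/809 - 2290/(2 - √159322/7)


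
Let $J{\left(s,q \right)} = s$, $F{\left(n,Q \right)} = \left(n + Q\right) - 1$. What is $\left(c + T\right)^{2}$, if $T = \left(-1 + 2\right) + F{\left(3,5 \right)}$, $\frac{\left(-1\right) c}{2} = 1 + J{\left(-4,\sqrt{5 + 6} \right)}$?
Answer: $196$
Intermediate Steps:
$F{\left(n,Q \right)} = -1 + Q + n$ ($F{\left(n,Q \right)} = \left(Q + n\right) - 1 = -1 + Q + n$)
$c = 6$ ($c = - 2 \left(1 - 4\right) = \left(-2\right) \left(-3\right) = 6$)
$T = 8$ ($T = \left(-1 + 2\right) + \left(-1 + 5 + 3\right) = 1 + 7 = 8$)
$\left(c + T\right)^{2} = \left(6 + 8\right)^{2} = 14^{2} = 196$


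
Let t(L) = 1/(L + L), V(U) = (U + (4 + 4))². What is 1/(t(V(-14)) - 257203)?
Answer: -72/18518615 ≈ -3.8880e-6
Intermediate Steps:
V(U) = (8 + U)² (V(U) = (U + 8)² = (8 + U)²)
t(L) = 1/(2*L)
1/(t(V(-14)) - 257203) = 1/(1/(2*((8 - 14)²)) - 257203) = 1/(1/(2*((-6)²)) - 257203) = 1/((½)/36 - 257203) = 1/((½)*(1/36) - 257203) = 1/(1/72 - 257203) = 1/(-18518615/72) = -72/18518615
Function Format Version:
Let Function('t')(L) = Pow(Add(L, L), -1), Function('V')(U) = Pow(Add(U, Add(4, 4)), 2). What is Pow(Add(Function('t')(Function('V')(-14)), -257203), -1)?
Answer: Rational(-72, 18518615) ≈ -3.8880e-6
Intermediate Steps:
Function('V')(U) = Pow(Add(8, U), 2) (Function('V')(U) = Pow(Add(U, 8), 2) = Pow(Add(8, U), 2))
Function('t')(L) = Mul(Rational(1, 2), Pow(L, -1)) (Function('t')(L) = Pow(Mul(2, L), -1) = Mul(Rational(1, 2), Pow(L, -1)))
Pow(Add(Function('t')(Function('V')(-14)), -257203), -1) = Pow(Add(Mul(Rational(1, 2), Pow(Pow(Add(8, -14), 2), -1)), -257203), -1) = Pow(Add(Mul(Rational(1, 2), Pow(Pow(-6, 2), -1)), -257203), -1) = Pow(Add(Mul(Rational(1, 2), Pow(36, -1)), -257203), -1) = Pow(Add(Mul(Rational(1, 2), Rational(1, 36)), -257203), -1) = Pow(Add(Rational(1, 72), -257203), -1) = Pow(Rational(-18518615, 72), -1) = Rational(-72, 18518615)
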